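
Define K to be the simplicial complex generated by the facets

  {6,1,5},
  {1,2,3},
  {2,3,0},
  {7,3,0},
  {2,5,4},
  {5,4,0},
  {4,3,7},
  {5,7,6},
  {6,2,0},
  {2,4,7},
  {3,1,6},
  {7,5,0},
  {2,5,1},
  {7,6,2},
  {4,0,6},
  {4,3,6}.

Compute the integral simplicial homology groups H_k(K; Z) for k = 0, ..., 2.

H_0 ≅ Z,  H_1 ≅ Z^2,  H_2 ≅ Z.

We work with the vertex ordering 0 < 1 < 2 < 3 < 4 < 5 < 6 < 7. The simplices of K, each written with vertices in increasing order, are:

  0-simplices (8): [0], [1], [2], [3], [4], [5], [6], [7]
  1-simplices (24): (24 of them)
  2-simplices (16): [0,2,3], [0,2,6], [0,3,7], [0,4,5], [0,4,6], [0,5,7], [1,2,3], [1,2,5], [1,3,6], [1,5,6], [2,4,5], [2,4,7], [2,6,7], [3,4,6], [3,4,7], [5,6,7]

so the chain groups are C_0 ≅ Z^8, C_1 ≅ Z^24, C_2 ≅ Z^16.

∂_1: C_1 → C_0 is given by ∂[p,q] = [q] − [p].
The 8×24 boundary matrix has rank 7 and Smith normal form diag(1,1,1,1,1,1,1).

The boundary map ∂_2: C_2 → C_1 acts by ∂[p,q,r] = [q,r] − [p,r] + [p,q]. For instance
  ∂[1,5,6] = [5,6] − [1,6] + [1,5],
  ∂[5,6,7] = [6,7] − [5,7] + [5,6].
The 24×16 boundary matrix has rank 15 and Smith normal form diag(1,1,1,1,1,1,1,1,1,1,1,1,1,1,1).

Reading off H_k = ker ∂_k / im ∂_{k+1}:

  H_0: rank C_0 − rank ∂_1 = 8 − 7 = 1, and the invariant factors of ∂_1 are all 1, so H_0 ≅ Z.
  H_1: rank ker ∂_1 − rank ∂_2 = (24 − 7) − 15 = 2, and the invariant factors of ∂_2 are all 1, so H_1 ≅ Z^2.
  H_2: rank ker ∂_2 − rank ∂_3 = (16 − 15) − 0 = 1, and there is no ∂_3, so H_2 ≅ Z.

As a check, the Euler characteristic is 8 − 24 + 16 = 0, which agrees with 1 − 2 + 1 = 0.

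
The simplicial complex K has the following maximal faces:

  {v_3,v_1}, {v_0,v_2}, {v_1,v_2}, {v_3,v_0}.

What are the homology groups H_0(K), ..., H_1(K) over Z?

H_0 = Z,  H_1 = Z.

Order the vertices as v_0 < v_1 < v_2 < v_3. Listing each simplex with vertices in this order, K has dimension 1 with simplices:

  0-simplices (4): [v_0], [v_1], [v_2], [v_3]
  1-simplices (4): [v_0,v_2], [v_0,v_3], [v_1,v_2], [v_1,v_3]

giving chain groups C_0 ≅ Z^4, C_1 ≅ Z^4.

∂_1: C_1 → C_0 sends each edge [p,q] (with p < q) to q − p. For instance
  ∂[v_0,v_3] = [v_3] − [v_0].
The resulting 4×4 matrix has rank 3, and its Smith normal form has invariant factors (1,1,1).

From H_k ≅ ker(∂_k) / im(∂_{k+1}) we obtain:

  H_0: rank C_0 − rank ∂_1 = 4 − 3 = 1, and the invariant factors of ∂_1 are all 1, so H_0 = Z.
  H_1: rank ker ∂_1 − rank ∂_2 = (4 − 3) − 0 = 1, and there is no ∂_2, so H_1 = Z.

As a check, the Euler characteristic is 4 − 4 = 0, which agrees with 1 − 1 = 0.
(K is a triangulation of the circle S^1.)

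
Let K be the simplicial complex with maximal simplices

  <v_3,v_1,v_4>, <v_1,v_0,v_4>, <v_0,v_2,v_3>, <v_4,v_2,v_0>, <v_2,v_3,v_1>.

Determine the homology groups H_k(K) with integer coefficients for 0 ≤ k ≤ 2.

We work with the vertex ordering v_0 < v_1 < v_2 < v_3 < v_4. The simplices of K, each written with vertices in increasing order, are:

  0-simplices (5): [v_0], [v_1], [v_2], [v_3], [v_4]
  1-simplices (10): [v_0,v_1], [v_0,v_2], [v_0,v_3], [v_0,v_4], [v_1,v_2], [v_1,v_3], [v_1,v_4], [v_2,v_3], [v_2,v_4], [v_3,v_4]
  2-simplices (5): [v_0,v_1,v_4], [v_0,v_2,v_3], [v_0,v_2,v_4], [v_1,v_2,v_3], [v_1,v_3,v_4]

giving chain groups C_0 ≅ Z^5, C_1 ≅ Z^10, C_2 ≅ Z^5.

Boundary ∂_1: C_1 → C_0 sends each edge [p,q] (with p < q) to q − p. For instance
  ∂[v_2,v_4] = [v_4] − [v_2].
The 5×10 boundary matrix has rank 4 and Smith normal form diag(1,1,1,1).

∂_2: C_2 → C_1 acts by ∂[p,q,r] = [q,r] − [p,r] + [p,q]. For instance
  ∂[v_1,v_3,v_4] = [v_3,v_4] − [v_1,v_4] + [v_1,v_3],
  ∂[v_0,v_1,v_4] = [v_1,v_4] − [v_0,v_4] + [v_0,v_1].
The resulting 10×5 matrix has rank 5, and its Smith normal form has invariant factors (1,1,1,1,1).

Computing H_k = (kernel of ∂_k) / (image of ∂_{k+1}):

  H_0: rank C_0 − rank ∂_1 = 5 − 4 = 1, and the invariant factors of ∂_1 are all 1, so H_0 ≅ Z.
  H_1: rank ker ∂_1 − rank ∂_2 = (10 − 4) − 5 = 1, and the invariant factors of ∂_2 are all 1, so H_1 ≅ Z.
  H_2: rank ker ∂_2 − rank ∂_3 = (5 − 5) − 0 = 0, and there is no ∂_3, so H_2 ≅ 0.

As a check, the Euler characteristic is 5 − 10 + 5 = 0, which agrees with 1 − 1 + 0 = 0.

H_0 ≅ Z,  H_1 ≅ Z,  H_2 = 0.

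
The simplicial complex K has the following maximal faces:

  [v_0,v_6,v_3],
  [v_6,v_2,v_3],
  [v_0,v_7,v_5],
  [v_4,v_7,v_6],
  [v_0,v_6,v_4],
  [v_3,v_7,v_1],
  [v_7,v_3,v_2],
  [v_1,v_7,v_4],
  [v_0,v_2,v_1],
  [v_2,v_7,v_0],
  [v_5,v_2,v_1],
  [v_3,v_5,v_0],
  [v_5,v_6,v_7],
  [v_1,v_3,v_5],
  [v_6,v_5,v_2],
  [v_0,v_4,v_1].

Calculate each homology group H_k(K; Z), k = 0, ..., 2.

H_0 ≅ Z,  H_1 ≅ Z^2,  H_2 ≅ Z.

Fix the vertex order v_0 < v_1 < v_2 < v_3 < v_4 < v_5 < v_6 < v_7 and write every simplex with vertices in increasing order. Then dim K = 2 and the simplices of K are:

  0-simplices (8): [v_0], [v_1], [v_2], [v_3], [v_4], [v_5], [v_6], [v_7]
  1-simplices (24): (24 of them)
  2-simplices (16): (16 of them)

giving chain groups C_0 ≅ Z^8, C_1 ≅ Z^24, C_2 ≅ Z^16.

∂_1: C_1 → C_0 is given by ∂[p,q] = [q] − [p]. For instance
  ∂[v_4,v_6] = [v_6] − [v_4].
The resulting 8×24 matrix has rank 7, and its Smith normal form has invariant factors (1,1,1,1,1,1,1).

∂_2: C_2 → C_1 sends each 2-simplex [p,q,r] to [q,r] − [p,r] + [p,q]. For instance
  ∂[v_0,v_1,v_2] = [v_1,v_2] − [v_0,v_2] + [v_0,v_1],
  ∂[v_2,v_3,v_6] = [v_3,v_6] − [v_2,v_6] + [v_2,v_3].
This gives a 24×16 integer matrix of rank 15; reducing to Smith normal form yields diagonal entries (1,1,1,1,1,1,1,1,1,1,1,1,1,1,1).

From H_k ≅ ker(∂_k) / im(∂_{k+1}) we obtain:

  H_0: rank C_0 − rank ∂_1 = 8 − 7 = 1, and the invariant factors of ∂_1 are all 1, so H_0 = Z.
  H_1: rank ker ∂_1 − rank ∂_2 = (24 − 7) − 15 = 2, and the invariant factors of ∂_2 are all 1, so H_1 = Z^2.
  H_2: rank ker ∂_2 − rank ∂_3 = (16 − 15) − 0 = 1, and there is no ∂_3, so H_2 = Z.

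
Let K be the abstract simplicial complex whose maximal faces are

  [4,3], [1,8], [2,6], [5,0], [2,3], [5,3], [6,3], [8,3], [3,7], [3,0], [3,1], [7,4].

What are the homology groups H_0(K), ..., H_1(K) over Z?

K has 9 vertices, 12 edges.
rank ∂_0 = 0, rank ∂_1 = 8 ⇒ b_0 = 9 − 0 − 8 = 1; all invariant factors of ∂_1 are 1 so no torsion. So H_0 = Z.
rank ∂_1 = 8, rank ∂_2 = 0 ⇒ b_1 = 12 − 8 − 0 = 4. So H_1 = Z^4.

H_0 = Z,  H_1 = Z^4.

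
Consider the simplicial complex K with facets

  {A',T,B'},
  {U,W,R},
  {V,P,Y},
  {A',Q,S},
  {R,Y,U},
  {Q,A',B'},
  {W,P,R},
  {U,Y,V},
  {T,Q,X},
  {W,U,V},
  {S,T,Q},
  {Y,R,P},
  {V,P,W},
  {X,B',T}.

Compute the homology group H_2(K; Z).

H_2 ≅ Z.

Fix the vertex order P < Q < R < S < T < U < V < W < X < Y < A' < B' and write every simplex with vertices in increasing order. Then dim K = 2 and the simplices of K are:

  0-simplices (12): [P], [Q], [R], [S], [T], [U], [V], [W], [X], [Y], [A'], [B']
  1-simplices (24): (24 of them)
  2-simplices (14): [P,R,W], [P,R,Y], [P,V,W], [P,V,Y], [Q,S,T], [Q,S,A'], [Q,T,X], [Q,A',B'], [R,U,W], [R,U,Y], [T,X,B'], [T,A',B'], [U,V,W], [U,V,Y]

Hence C_0 ≅ Z^12, C_1 ≅ Z^24, C_2 ≅ Z^14.

∂_1: C_1 → C_0 maps an edge to its endpoints' difference, ∂[p,q] = q − p.
The 12×24 boundary matrix has rank 10 and Smith normal form diag(1,1,1,1,1,1,1,1,1,1).

The boundary map ∂_2: C_2 → C_1 acts by ∂[p,q,r] = [q,r] − [p,r] + [p,q]. For instance
  ∂[U,V,Y] = [V,Y] − [U,Y] + [U,V],
  ∂[P,R,W] = [R,W] − [P,W] + [P,R].
As a 24×14 matrix over Z this has rank 13, with invariant factors (1,1,1,1,1,1,1,1,1,1,1,1,1).

From H_k ≅ ker(∂_k) / im(∂_{k+1}) we obtain:

  H_2: rank ker ∂_2 − rank ∂_3 = (14 − 13) − 0 = 1, and there is no ∂_3, so H_2 = Z.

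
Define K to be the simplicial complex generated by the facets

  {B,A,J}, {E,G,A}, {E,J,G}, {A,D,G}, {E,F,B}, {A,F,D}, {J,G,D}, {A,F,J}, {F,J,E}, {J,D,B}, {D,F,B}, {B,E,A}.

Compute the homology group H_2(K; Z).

Take the total order A < B < D < E < F < G < J on the vertex set. Then K (dimension 2) consists of the simplices:

  0-simplices (7): A, B, D, E, F, G, J
  1-simplices (18): AB, AD, AE, AF, AG, AJ, BD, BE, BF, BJ, DF, DG, DJ, EF, EG, EJ, FJ, GJ
  2-simplices (12): ABE, ABJ, ADF, ADG, AEG, AFJ, BDF, BDJ, BEF, DGJ, EFJ, EGJ

giving chain groups C_0 ≅ Z^7, C_1 ≅ Z^18, C_2 ≅ Z^12.

∂_1: C_1 → C_0 sends each edge [p,q] (with p < q) to q − p. For instance
  ∂DJ = J − D.
As a 7×18 matrix over Z this has rank 6, with invariant factors (1,1,1,1,1,1).

∂_2: C_2 → C_1 sends each 2-simplex [p,q,r] to [q,r] − [p,r] + [p,q]. For instance
  ∂ABJ = BJ − AJ + AB,
  ∂DGJ = GJ − DJ + DG.
The 18×12 boundary matrix has rank 12 and Smith normal form diag(1,1,1,1,1,1,1,1,1,1,1,2).

From H_k ≅ ker(∂_k) / im(∂_{k+1}) we obtain:

  H_2: rank ker ∂_2 − rank ∂_3 = (12 − 12) − 0 = 0, and there is no ∂_3, so H_2 ≅ 0.

(K is a triangulation of the real projective plane RP^2.)

H_2 = 0.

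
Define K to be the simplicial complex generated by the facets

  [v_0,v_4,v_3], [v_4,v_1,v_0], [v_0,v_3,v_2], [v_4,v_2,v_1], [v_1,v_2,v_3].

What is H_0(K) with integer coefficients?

H_0 ≅ Z.

Take the total order v_0 < v_1 < v_2 < v_3 < v_4 on the vertex set. Then K (dimension 2) consists of the simplices:

  0-simplices (5): [v_0], [v_1], [v_2], [v_3], [v_4]
  1-simplices (10): [v_0,v_1], [v_0,v_2], [v_0,v_3], [v_0,v_4], [v_1,v_2], [v_1,v_3], [v_1,v_4], [v_2,v_3], [v_2,v_4], [v_3,v_4]
  2-simplices (5): [v_0,v_1,v_4], [v_0,v_2,v_3], [v_0,v_3,v_4], [v_1,v_2,v_3], [v_1,v_2,v_4]

Hence C_0 ≅ Z^5, C_1 ≅ Z^10, C_2 ≅ Z^5.

Boundary ∂_1: C_1 → C_0 sends each edge [p,q] (with p < q) to q − p. For instance
  ∂[v_0,v_4] = [v_4] − [v_0].
As a 5×10 matrix over Z this has rank 4, with invariant factors (1,1,1,1).

The boundary map ∂_2: C_2 → C_1 acts by ∂[p,q,r] = [q,r] − [p,r] + [p,q]. For instance
  ∂[v_1,v_2,v_3] = [v_2,v_3] − [v_1,v_3] + [v_1,v_2],
  ∂[v_0,v_1,v_4] = [v_1,v_4] − [v_0,v_4] + [v_0,v_1].
This gives a 10×5 integer matrix of rank 5; reducing to Smith normal form yields diagonal entries (1,1,1,1,1).

Reading off H_k = ker ∂_k / im ∂_{k+1}:

  H_0: rank C_0 − rank ∂_1 = 5 − 4 = 1, and the invariant factors of ∂_1 are all 1, so H_0 ≅ Z.

(K is a triangulation of the Möbius band.)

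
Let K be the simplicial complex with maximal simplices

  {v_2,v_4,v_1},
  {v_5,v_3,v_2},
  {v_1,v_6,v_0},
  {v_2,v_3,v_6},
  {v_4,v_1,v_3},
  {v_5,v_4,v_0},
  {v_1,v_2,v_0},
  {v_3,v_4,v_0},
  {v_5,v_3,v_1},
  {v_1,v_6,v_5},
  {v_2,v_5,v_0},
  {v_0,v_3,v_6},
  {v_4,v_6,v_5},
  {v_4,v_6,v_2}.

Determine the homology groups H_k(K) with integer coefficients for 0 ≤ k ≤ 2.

Fix the vertex order v_0 < v_1 < v_2 < v_3 < v_4 < v_5 < v_6 and write every simplex with vertices in increasing order. Then dim K = 2 and the simplices of K are:

  0-simplices (7): [v_0], [v_1], [v_2], [v_3], [v_4], [v_5], [v_6]
  1-simplices (21): (21 of them)
  2-simplices (14): (14 of them)

giving chain groups C_0 ≅ Z^7, C_1 ≅ Z^21, C_2 ≅ Z^14.

∂_1: C_1 → C_0 sends each edge [p,q] (with p < q) to q − p. For instance
  ∂[v_5,v_6] = [v_6] − [v_5].
The 7×21 boundary matrix has rank 6 and Smith normal form diag(1,1,1,1,1,1).

∂_2: C_2 → C_1 sends each 2-simplex [p,q,r] to [q,r] − [p,r] + [p,q]. For instance
  ∂[v_0,v_3,v_4] = [v_3,v_4] − [v_0,v_4] + [v_0,v_3],
  ∂[v_0,v_2,v_5] = [v_2,v_5] − [v_0,v_5] + [v_0,v_2].
As a 21×14 matrix over Z this has rank 13, with invariant factors (1,1,1,1,1,1,1,1,1,1,1,1,1).

Now H_k = ker ∂_k / im ∂_{k+1}, so:

  H_0: rank C_0 − rank ∂_1 = 7 − 6 = 1, and the invariant factors of ∂_1 are all 1, so H_0 ≅ Z.
  H_1: rank ker ∂_1 − rank ∂_2 = (21 − 6) − 13 = 2, and the invariant factors of ∂_2 are all 1, so H_1 ≅ Z^2.
  H_2: rank ker ∂_2 − rank ∂_3 = (14 − 13) − 0 = 1, and there is no ∂_3, so H_2 ≅ Z.

As a check, the Euler characteristic is 7 − 21 + 14 = 0, which agrees with 1 − 2 + 1 = 0.

H_0 = Z,  H_1 = Z^2,  H_2 = Z.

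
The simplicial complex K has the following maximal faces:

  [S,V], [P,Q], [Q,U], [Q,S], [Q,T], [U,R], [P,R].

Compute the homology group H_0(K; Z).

H_0 ≅ Z.

Take the total order P < Q < R < S < T < U < V on the vertex set. Then K (dimension 1) consists of the simplices:

  0-simplices (7): P, Q, R, S, T, U, V
  1-simplices (7): PQ, PR, QS, QT, QU, RU, SV

Hence C_0 ≅ Z^7, C_1 ≅ Z^7.

The boundary map ∂_1: C_1 → C_0 maps an edge to its endpoints' difference, ∂[p,q] = q − p. For instance
  ∂PQ = Q − P.
The resulting 7×7 matrix has rank 6, and its Smith normal form has invariant factors (1,1,1,1,1,1).

Reading off H_k = ker ∂_k / im ∂_{k+1}:

  H_0: rank C_0 − rank ∂_1 = 7 − 6 = 1, and the invariant factors of ∂_1 are all 1, so H_0 ≅ Z.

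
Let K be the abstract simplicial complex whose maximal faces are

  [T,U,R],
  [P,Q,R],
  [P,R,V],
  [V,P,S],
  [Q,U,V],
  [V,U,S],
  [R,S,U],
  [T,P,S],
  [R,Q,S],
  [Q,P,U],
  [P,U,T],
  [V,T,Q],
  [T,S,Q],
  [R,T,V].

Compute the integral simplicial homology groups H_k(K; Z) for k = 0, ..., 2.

H_0 = Z,  H_1 = Z^2,  H_2 = Z.

Take the total order P < Q < R < S < T < U < V on the vertex set. Then K (dimension 2) consists of the simplices:

  0-simplices (7): P, Q, R, S, T, U, V
  1-simplices (21): PQ, PR, PS, PT, PU, PV, QR, QS, QT, QU, QV, RS, RT, RU, RV, ST, SU, SV, TU, TV, UV
  2-simplices (14): PQR, PQU, PRV, PST, PSV, PTU, QRS, QST, QTV, QUV, RSU, RTU, RTV, SUV

Hence C_0 ≅ Z^7, C_1 ≅ Z^21, C_2 ≅ Z^14.

∂_1: C_1 → C_0 sends each edge [p,q] (with p < q) to q − p.
This gives a 7×21 integer matrix of rank 6; reducing to Smith normal form yields diagonal entries (1,1,1,1,1,1).

Boundary ∂_2: C_2 → C_1 sends each 2-simplex [p,q,r] to [q,r] − [p,r] + [p,q]. For instance
  ∂PST = ST − PT + PS,
  ∂PSV = SV − PV + PS.
The resulting 21×14 matrix has rank 13, and its Smith normal form has invariant factors (1,1,1,1,1,1,1,1,1,1,1,1,1).

From H_k ≅ ker(∂_k) / im(∂_{k+1}) we obtain:

  H_0: rank C_0 − rank ∂_1 = 7 − 6 = 1, and the invariant factors of ∂_1 are all 1, so H_0 ≅ Z.
  H_1: rank ker ∂_1 − rank ∂_2 = (21 − 6) − 13 = 2, and the invariant factors of ∂_2 are all 1, so H_1 ≅ Z^2.
  H_2: rank ker ∂_2 − rank ∂_3 = (14 − 13) − 0 = 1, and there is no ∂_3, so H_2 ≅ Z.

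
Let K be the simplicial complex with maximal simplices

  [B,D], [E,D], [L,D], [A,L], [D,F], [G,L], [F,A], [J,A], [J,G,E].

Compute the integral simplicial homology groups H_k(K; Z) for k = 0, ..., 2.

H_0 = Z,  H_1 = Z^3,  H_2 = 0.

We work with the vertex ordering A < B < D < E < F < G < J < L. The simplices of K, each written with vertices in increasing order, are:

  0-simplices (8): A, B, D, E, F, G, J, L
  1-simplices (11): AF, AJ, AL, BD, DE, DF, DL, EG, EJ, GJ, GL
  2-simplices (1): EGJ

Hence C_0 ≅ Z^8, C_1 ≅ Z^11, C_2 ≅ Z^1.

∂_1: C_1 → C_0 is given by ∂[p,q] = [q] − [p]. For instance
  ∂BD = D − B.
As a 8×11 matrix over Z this has rank 7, with invariant factors (1,1,1,1,1,1,1).

∂_2: C_2 → C_1 acts by ∂[p,q,r] = [q,r] − [p,r] + [p,q]. For instance
  ∂EGJ = GJ − EJ + EG.
This gives a 11×1 integer matrix of rank 1; reducing to Smith normal form yields diagonal entries (1).

Now H_k = ker ∂_k / im ∂_{k+1}, so:

  H_0: rank C_0 − rank ∂_1 = 8 − 7 = 1, and the invariant factors of ∂_1 are all 1, so H_0 = Z.
  H_1: rank ker ∂_1 − rank ∂_2 = (11 − 7) − 1 = 3, and the invariant factors of ∂_2 are all 1, so H_1 = Z^3.
  H_2: rank ker ∂_2 − rank ∂_3 = (1 − 1) − 0 = 0, and there is no ∂_3, so H_2 = 0.

As a check, the Euler characteristic is 8 − 11 + 1 = -2, which agrees with 1 − 3 + 0 = -2.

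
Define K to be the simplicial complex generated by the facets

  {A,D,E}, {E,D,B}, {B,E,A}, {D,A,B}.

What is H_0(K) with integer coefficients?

H_0 ≅ Z.

Fix the vertex order A < B < D < E and write every simplex with vertices in increasing order. Then dim K = 2 and the simplices of K are:

  0-simplices (4): A, B, D, E
  1-simplices (6): AB, AD, AE, BD, BE, DE
  2-simplices (4): ABD, ABE, ADE, BDE

Hence C_0 ≅ Z^4, C_1 ≅ Z^6, C_2 ≅ Z^4.

∂_1: C_1 → C_0 maps an edge to its endpoints' difference, ∂[p,q] = q − p. For instance
  ∂AD = D − A.
The resulting 4×6 matrix has rank 3, and its Smith normal form has invariant factors (1,1,1).

Boundary ∂_2: C_2 → C_1 sends each 2-simplex [p,q,r] to [q,r] − [p,r] + [p,q]. For instance
  ∂ABD = BD − AD + AB,
  ∂ABE = BE − AE + AB.
The resulting 6×4 matrix has rank 3, and its Smith normal form has invariant factors (1,1,1).

Computing H_k = (kernel of ∂_k) / (image of ∂_{k+1}):

  H_0: rank C_0 − rank ∂_1 = 4 − 3 = 1, and the invariant factors of ∂_1 are all 1, so H_0 ≅ Z.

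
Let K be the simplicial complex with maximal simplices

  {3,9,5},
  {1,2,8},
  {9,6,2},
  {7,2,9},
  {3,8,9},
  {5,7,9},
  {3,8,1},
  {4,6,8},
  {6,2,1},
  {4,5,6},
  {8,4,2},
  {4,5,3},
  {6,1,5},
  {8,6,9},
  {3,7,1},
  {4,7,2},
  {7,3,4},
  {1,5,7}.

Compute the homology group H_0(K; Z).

K has 9 vertices, 27 edges, 18 triangles.
rank ∂_0 = 0, rank ∂_1 = 8 ⇒ b_0 = 9 − 0 − 8 = 1; all invariant factors of ∂_1 are 1 so no torsion. So H_0 ≅ Z.

H_0 = Z.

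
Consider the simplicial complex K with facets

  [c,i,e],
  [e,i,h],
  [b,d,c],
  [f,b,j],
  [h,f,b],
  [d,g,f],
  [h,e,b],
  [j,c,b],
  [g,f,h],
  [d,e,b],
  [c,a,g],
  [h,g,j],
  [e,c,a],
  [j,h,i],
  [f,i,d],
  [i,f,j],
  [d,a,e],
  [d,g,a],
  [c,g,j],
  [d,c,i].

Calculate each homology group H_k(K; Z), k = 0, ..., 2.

H_0 ≅ Z,  H_1 ≅ Z ⊕ Z/2Z,  H_2 = 0.

Take the total order a < b < c < d < e < f < g < h < i < j on the vertex set. Then K (dimension 2) consists of the simplices:

  0-simplices (10): a, b, c, d, e, f, g, h, i, j
  1-simplices (30): ac, ad, ae, ag, bc, bd, be, bf, bh, bj, cd, ce, cg, ci, cj, de, df, dg, di, eh, ei, fg, fh, fi, fj, gh, gj, hi, hj, ij
  2-simplices (20): ace, acg, ade, adg, bcd, bcj, bde, beh, bfh, bfj, cdi, cei, cgj, dfg, dfi, ehi, fgh, fij, ghj, hij

so the chain groups are C_0 ≅ Z^10, C_1 ≅ Z^30, C_2 ≅ Z^20.

Boundary ∂_1: C_1 → C_0 sends each edge [p,q] (with p < q) to q − p. For instance
  ∂gh = h − g.
The resulting 10×30 matrix has rank 9, and its Smith normal form has invariant factors (1,1,1,1,1,1,1,1,1).

Boundary ∂_2: C_2 → C_1 maps a triangle to the signed sum of its edges. For instance
  ∂bfh = fh − bh + bf,
  ∂cei = ei − ci + ce.
The 30×20 boundary matrix has rank 20 and Smith normal form diag(1,1,1,1,1,1,1,1,1,1,1,1,1,1,1,1,1,1,1,2).

From H_k ≅ ker(∂_k) / im(∂_{k+1}) we obtain:

  H_0: rank C_0 − rank ∂_1 = 10 − 9 = 1, and the invariant factors of ∂_1 are all 1, so H_0 = Z.
  H_1: rank ker ∂_1 − rank ∂_2 = (30 − 9) − 20 = 1, and ∂_2 has invariant factor 2 > 1, so H_1 = Z ⊕ Z/2Z.
  H_2: rank ker ∂_2 − rank ∂_3 = (20 − 20) − 0 = 0, and there is no ∂_3, so H_2 = 0.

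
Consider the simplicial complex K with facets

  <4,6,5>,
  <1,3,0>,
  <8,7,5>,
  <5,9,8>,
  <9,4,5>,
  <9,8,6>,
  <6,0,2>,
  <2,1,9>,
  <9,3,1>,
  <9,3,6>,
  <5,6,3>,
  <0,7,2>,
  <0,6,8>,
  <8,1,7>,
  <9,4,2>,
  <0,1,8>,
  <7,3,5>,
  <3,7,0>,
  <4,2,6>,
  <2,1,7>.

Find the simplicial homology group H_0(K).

H_0 ≅ Z.

We work with the vertex ordering 0 < 1 < 2 < 3 < 4 < 5 < 6 < 7 < 8 < 9. The simplices of K, each written with vertices in increasing order, are:

  0-simplices (10): [0], [1], [2], [3], [4], [5], [6], [7], [8], [9]
  1-simplices (30): (30 of them)
  2-simplices (20): (20 of them)

Hence C_0 ≅ Z^10, C_1 ≅ Z^30, C_2 ≅ Z^20.

∂_1: C_1 → C_0 maps an edge to its endpoints' difference, ∂[p,q] = q − p. For instance
  ∂[0,2] = [2] − [0].
The 10×30 boundary matrix has rank 9 and Smith normal form diag(1,1,1,1,1,1,1,1,1).

Boundary ∂_2: C_2 → C_1 sends each 2-simplex [p,q,r] to [q,r] − [p,r] + [p,q]. For instance
  ∂[6,8,9] = [8,9] − [6,9] + [6,8],
  ∂[3,6,9] = [6,9] − [3,9] + [3,6].
The 30×20 boundary matrix has rank 20 and Smith normal form diag(1,1,1,1,1,1,1,1,1,1,1,1,1,1,1,1,1,1,1,2).

Reading off H_k = ker ∂_k / im ∂_{k+1}:

  H_0: rank C_0 − rank ∂_1 = 10 − 9 = 1, and the invariant factors of ∂_1 are all 1, so H_0 ≅ Z.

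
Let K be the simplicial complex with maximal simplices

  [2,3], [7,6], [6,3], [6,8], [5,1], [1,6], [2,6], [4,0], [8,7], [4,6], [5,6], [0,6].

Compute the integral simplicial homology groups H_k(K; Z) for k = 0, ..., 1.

H_0 ≅ Z,  H_1 ≅ Z^4.

We work with the vertex ordering 0 < 1 < 2 < 3 < 4 < 5 < 6 < 7 < 8. The simplices of K, each written with vertices in increasing order, are:

  0-simplices (9): [0], [1], [2], [3], [4], [5], [6], [7], [8]
  1-simplices (12): [0,4], [0,6], [1,5], [1,6], [2,3], [2,6], [3,6], [4,6], [5,6], [6,7], [6,8], [7,8]

so the chain groups are C_0 ≅ Z^9, C_1 ≅ Z^12.

Boundary ∂_1: C_1 → C_0 is given by ∂[p,q] = [q] − [p]. For instance
  ∂[4,6] = [6] − [4].
This gives a 9×12 integer matrix of rank 8; reducing to Smith normal form yields diagonal entries (1,1,1,1,1,1,1,1).

Computing H_k = (kernel of ∂_k) / (image of ∂_{k+1}):

  H_0: rank C_0 − rank ∂_1 = 9 − 8 = 1, and the invariant factors of ∂_1 are all 1, so H_0 ≅ Z.
  H_1: rank ker ∂_1 − rank ∂_2 = (12 − 8) − 0 = 4, and there is no ∂_2, so H_1 ≅ Z^4.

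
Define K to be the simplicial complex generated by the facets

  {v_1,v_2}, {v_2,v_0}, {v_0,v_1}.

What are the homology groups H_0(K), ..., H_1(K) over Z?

H_0 = Z,  H_1 = Z.

Order the vertices as v_0 < v_1 < v_2. Listing each simplex with vertices in this order, K has dimension 1 with simplices:

  0-simplices (3): [v_0], [v_1], [v_2]
  1-simplices (3): [v_0,v_1], [v_0,v_2], [v_1,v_2]

Hence C_0 ≅ Z^3, C_1 ≅ Z^3.

∂_1: C_1 → C_0 maps an edge to its endpoints' difference, ∂[p,q] = q − p. For instance
  ∂[v_1,v_2] = [v_2] − [v_1].
The 3×3 boundary matrix has rank 2 and Smith normal form diag(1,1).

Computing H_k = (kernel of ∂_k) / (image of ∂_{k+1}):

  H_0: rank C_0 − rank ∂_1 = 3 − 2 = 1, and the invariant factors of ∂_1 are all 1, so H_0 = Z.
  H_1: rank ker ∂_1 − rank ∂_2 = (3 − 2) − 0 = 1, and there is no ∂_2, so H_1 = Z.

(K is a triangulation of the circle S^1.)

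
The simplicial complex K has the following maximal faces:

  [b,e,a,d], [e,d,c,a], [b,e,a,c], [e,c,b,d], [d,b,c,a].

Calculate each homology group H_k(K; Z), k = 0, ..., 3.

Fix the vertex order a < b < c < d < e and write every simplex with vertices in increasing order. Then dim K = 3 and the simplices of K are:

  0-simplices (5): a, b, c, d, e
  1-simplices (10): ab, ac, ad, ae, bc, bd, be, cd, ce, de
  2-simplices (10): abc, abd, abe, acd, ace, ade, bcd, bce, bde, cde
  3-simplices (5): abcd, abce, abde, acde, bcde

Hence C_0 ≅ Z^5, C_1 ≅ Z^10, C_2 ≅ Z^10, C_3 ≅ Z^5.

∂_1: C_1 → C_0 is given by ∂[p,q] = [q] − [p]. For instance
  ∂bd = d − b.
The resulting 5×10 matrix has rank 4, and its Smith normal form has invariant factors (1,1,1,1).

Boundary ∂_2: C_2 → C_1 acts by ∂[p,q,r] = [q,r] − [p,r] + [p,q]. For instance
  ∂abe = be − ae + ab,
  ∂abc = bc − ac + ab.
As a 10×10 matrix over Z this has rank 6, with invariant factors (1,1,1,1,1,1).

∂_3: C_3 → C_2 sends each 3-simplex σ to the alternating sum Σ_i (−1)^i (σ with its i-th vertex removed). For instance
  ∂bcde = cde − bde + bce − bcd,
  ∂abcd = bcd − acd + abd − abc.
The resulting 10×5 matrix has rank 4, and its Smith normal form has invariant factors (1,1,1,1).

Computing H_k = (kernel of ∂_k) / (image of ∂_{k+1}):

  H_0: rank C_0 − rank ∂_1 = 5 − 4 = 1, and the invariant factors of ∂_1 are all 1, so H_0 ≅ Z.
  H_1: rank ker ∂_1 − rank ∂_2 = (10 − 4) − 6 = 0, and the invariant factors of ∂_2 are all 1, so H_1 ≅ 0.
  H_2: rank ker ∂_2 − rank ∂_3 = (10 − 6) − 4 = 0, and the invariant factors of ∂_3 are all 1, so H_2 ≅ 0.
  H_3: rank ker ∂_3 − rank ∂_4 = (5 − 4) − 0 = 1, and there is no ∂_4, so H_3 ≅ Z.

H_0 ≅ Z,  H_1 = 0,  H_2 = 0,  H_3 ≅ Z.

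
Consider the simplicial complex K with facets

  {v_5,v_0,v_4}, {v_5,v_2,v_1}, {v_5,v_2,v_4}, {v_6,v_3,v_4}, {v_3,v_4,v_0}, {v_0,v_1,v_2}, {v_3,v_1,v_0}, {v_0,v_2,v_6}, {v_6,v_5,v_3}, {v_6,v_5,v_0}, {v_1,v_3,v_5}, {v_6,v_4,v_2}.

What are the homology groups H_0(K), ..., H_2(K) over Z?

Fix the vertex order v_0 < v_1 < v_2 < v_3 < v_4 < v_5 < v_6 and write every simplex with vertices in increasing order. Then dim K = 2 and the simplices of K are:

  0-simplices (7): [v_0], [v_1], [v_2], [v_3], [v_4], [v_5], [v_6]
  1-simplices (18): (18 of them)
  2-simplices (12): (12 of them)

so the chain groups are C_0 ≅ Z^7, C_1 ≅ Z^18, C_2 ≅ Z^12.

The boundary map ∂_1: C_1 → C_0 sends each edge [p,q] (with p < q) to q − p.
This gives a 7×18 integer matrix of rank 6; reducing to Smith normal form yields diagonal entries (1,1,1,1,1,1).

∂_2: C_2 → C_1 sends each 2-simplex [p,q,r] to [q,r] − [p,r] + [p,q]. For instance
  ∂[v_2,v_4,v_6] = [v_4,v_6] − [v_2,v_6] + [v_2,v_4],
  ∂[v_1,v_3,v_5] = [v_3,v_5] − [v_1,v_5] + [v_1,v_3].
The 18×12 boundary matrix has rank 12 and Smith normal form diag(1,1,1,1,1,1,1,1,1,1,1,2).

Reading off H_k = ker ∂_k / im ∂_{k+1}:

  H_0: rank C_0 − rank ∂_1 = 7 − 6 = 1, and the invariant factors of ∂_1 are all 1, so H_0 ≅ Z.
  H_1: rank ker ∂_1 − rank ∂_2 = (18 − 6) − 12 = 0, and ∂_2 has invariant factor 2 > 1, so H_1 ≅ Z/2.
  H_2: rank ker ∂_2 − rank ∂_3 = (12 − 12) − 0 = 0, and there is no ∂_3, so H_2 ≅ 0.

H_0 = Z,  H_1 = Z/2,  H_2 = 0.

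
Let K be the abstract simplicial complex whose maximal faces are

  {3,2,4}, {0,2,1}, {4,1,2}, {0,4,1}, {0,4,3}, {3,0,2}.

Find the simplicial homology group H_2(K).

H_2 ≅ Z.

Fix the vertex order 0 < 1 < 2 < 3 < 4 and write every simplex with vertices in increasing order. Then dim K = 2 and the simplices of K are:

  0-simplices (5): [0], [1], [2], [3], [4]
  1-simplices (9): [0,1], [0,2], [0,3], [0,4], [1,2], [1,4], [2,3], [2,4], [3,4]
  2-simplices (6): [0,1,2], [0,1,4], [0,2,3], [0,3,4], [1,2,4], [2,3,4]

Hence C_0 ≅ Z^5, C_1 ≅ Z^9, C_2 ≅ Z^6.

∂_1: C_1 → C_0 maps an edge to its endpoints' difference, ∂[p,q] = q − p. For instance
  ∂[2,4] = [4] − [2].
The resulting 5×9 matrix has rank 4, and its Smith normal form has invariant factors (1,1,1,1).

Boundary ∂_2: C_2 → C_1 acts by ∂[p,q,r] = [q,r] − [p,r] + [p,q]. For instance
  ∂[0,2,3] = [2,3] − [0,3] + [0,2],
  ∂[2,3,4] = [3,4] − [2,4] + [2,3].
This gives a 9×6 integer matrix of rank 5; reducing to Smith normal form yields diagonal entries (1,1,1,1,1).

Computing H_k = (kernel of ∂_k) / (image of ∂_{k+1}):

  H_2: rank ker ∂_2 − rank ∂_3 = (6 − 5) − 0 = 1, and there is no ∂_3, so H_2 ≅ Z.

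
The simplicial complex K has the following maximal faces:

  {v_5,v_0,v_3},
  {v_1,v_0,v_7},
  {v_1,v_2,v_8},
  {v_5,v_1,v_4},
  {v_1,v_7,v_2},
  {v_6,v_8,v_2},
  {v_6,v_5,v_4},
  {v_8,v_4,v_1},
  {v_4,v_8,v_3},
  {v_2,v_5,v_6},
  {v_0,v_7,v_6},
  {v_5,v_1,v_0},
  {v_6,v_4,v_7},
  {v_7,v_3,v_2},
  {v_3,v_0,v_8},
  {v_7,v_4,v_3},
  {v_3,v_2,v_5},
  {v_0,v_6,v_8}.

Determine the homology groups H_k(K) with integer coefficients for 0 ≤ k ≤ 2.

H_0 = Z,  H_1 = Z^2,  H_2 = Z.

Take the total order v_0 < v_1 < v_2 < v_3 < v_4 < v_5 < v_6 < v_7 < v_8 on the vertex set. Then K (dimension 2) consists of the simplices:

  0-simplices (9): [v_0], [v_1], [v_2], [v_3], [v_4], [v_5], [v_6], [v_7], [v_8]
  1-simplices (27): (27 of them)
  2-simplices (18): (18 of them)

Hence C_0 ≅ Z^9, C_1 ≅ Z^27, C_2 ≅ Z^18.

Boundary ∂_1: C_1 → C_0 is given by ∂[p,q] = [q] − [p]. For instance
  ∂[v_2,v_6] = [v_6] − [v_2].
This gives a 9×27 integer matrix of rank 8; reducing to Smith normal form yields diagonal entries (1,1,1,1,1,1,1,1).

∂_2: C_2 → C_1 acts by ∂[p,q,r] = [q,r] − [p,r] + [p,q]. For instance
  ∂[v_0,v_1,v_5] = [v_1,v_5] − [v_0,v_5] + [v_0,v_1],
  ∂[v_1,v_4,v_8] = [v_4,v_8] − [v_1,v_8] + [v_1,v_4].
The 27×18 boundary matrix has rank 17 and Smith normal form diag(1,1,1,1,1,1,1,1,1,1,1,1,1,1,1,1,1).

From H_k ≅ ker(∂_k) / im(∂_{k+1}) we obtain:

  H_0: rank C_0 − rank ∂_1 = 9 − 8 = 1, and the invariant factors of ∂_1 are all 1, so H_0 = Z.
  H_1: rank ker ∂_1 − rank ∂_2 = (27 − 8) − 17 = 2, and the invariant factors of ∂_2 are all 1, so H_1 = Z^2.
  H_2: rank ker ∂_2 − rank ∂_3 = (18 − 17) − 0 = 1, and there is no ∂_3, so H_2 = Z.

As a check, the Euler characteristic is 9 − 27 + 18 = 0, which agrees with 1 − 2 + 1 = 0.
(K is a triangulation of the torus T^2.)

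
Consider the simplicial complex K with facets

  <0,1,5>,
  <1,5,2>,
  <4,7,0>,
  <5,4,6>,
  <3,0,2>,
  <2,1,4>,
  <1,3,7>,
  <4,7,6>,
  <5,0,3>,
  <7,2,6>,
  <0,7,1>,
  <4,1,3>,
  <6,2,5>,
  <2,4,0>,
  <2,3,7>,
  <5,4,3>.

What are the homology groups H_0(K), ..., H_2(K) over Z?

Order the vertices as 0 < 1 < 2 < 3 < 4 < 5 < 6 < 7. Listing each simplex with vertices in this order, K has dimension 2 with simplices:

  0-simplices (8): [0], [1], [2], [3], [4], [5], [6], [7]
  1-simplices (24): (24 of them)
  2-simplices (16): [0,1,5], [0,1,7], [0,2,3], [0,2,4], [0,3,5], [0,4,7], [1,2,4], [1,2,5], [1,3,4], [1,3,7], [2,3,7], [2,5,6], [2,6,7], [3,4,5], [4,5,6], [4,6,7]

giving chain groups C_0 ≅ Z^8, C_1 ≅ Z^24, C_2 ≅ Z^16.

Boundary ∂_1: C_1 → C_0 sends each edge [p,q] (with p < q) to q − p. For instance
  ∂[0,5] = [5] − [0].
This gives a 8×24 integer matrix of rank 7; reducing to Smith normal form yields diagonal entries (1,1,1,1,1,1,1).

The boundary map ∂_2: C_2 → C_1 sends each 2-simplex [p,q,r] to [q,r] − [p,r] + [p,q]. For instance
  ∂[0,2,3] = [2,3] − [0,3] + [0,2],
  ∂[1,3,4] = [3,4] − [1,4] + [1,3].
As a 24×16 matrix over Z this has rank 15, with invariant factors (1,1,1,1,1,1,1,1,1,1,1,1,1,1,1).

Now H_k = ker ∂_k / im ∂_{k+1}, so:

  H_0: rank C_0 − rank ∂_1 = 8 − 7 = 1, and the invariant factors of ∂_1 are all 1, so H_0 = Z.
  H_1: rank ker ∂_1 − rank ∂_2 = (24 − 7) − 15 = 2, and the invariant factors of ∂_2 are all 1, so H_1 = Z^2.
  H_2: rank ker ∂_2 − rank ∂_3 = (16 − 15) − 0 = 1, and there is no ∂_3, so H_2 = Z.

H_0 = Z,  H_1 = Z^2,  H_2 = Z.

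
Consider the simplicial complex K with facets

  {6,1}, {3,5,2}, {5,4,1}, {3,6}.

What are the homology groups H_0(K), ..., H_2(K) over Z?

H_0 ≅ Z,  H_1 ≅ Z,  H_2 = 0.

We work with the vertex ordering 1 < 2 < 3 < 4 < 5 < 6. The simplices of K, each written with vertices in increasing order, are:

  0-simplices (6): [1], [2], [3], [4], [5], [6]
  1-simplices (8): [1,4], [1,5], [1,6], [2,3], [2,5], [3,5], [3,6], [4,5]
  2-simplices (2): [1,4,5], [2,3,5]

so the chain groups are C_0 ≅ Z^6, C_1 ≅ Z^8, C_2 ≅ Z^2.

Boundary ∂_1: C_1 → C_0 sends each edge [p,q] (with p < q) to q − p. For instance
  ∂[4,5] = [5] − [4].
The resulting 6×8 matrix has rank 5, and its Smith normal form has invariant factors (1,1,1,1,1).

Boundary ∂_2: C_2 → C_1 sends each 2-simplex [p,q,r] to [q,r] − [p,r] + [p,q]. For instance
  ∂[2,3,5] = [3,5] − [2,5] + [2,3],
  ∂[1,4,5] = [4,5] − [1,5] + [1,4].
This gives a 8×2 integer matrix of rank 2; reducing to Smith normal form yields diagonal entries (1,1).

From H_k ≅ ker(∂_k) / im(∂_{k+1}) we obtain:

  H_0: rank C_0 − rank ∂_1 = 6 − 5 = 1, and the invariant factors of ∂_1 are all 1, so H_0 ≅ Z.
  H_1: rank ker ∂_1 − rank ∂_2 = (8 − 5) − 2 = 1, and the invariant factors of ∂_2 are all 1, so H_1 ≅ Z.
  H_2: rank ker ∂_2 − rank ∂_3 = (2 − 2) − 0 = 0, and there is no ∂_3, so H_2 ≅ 0.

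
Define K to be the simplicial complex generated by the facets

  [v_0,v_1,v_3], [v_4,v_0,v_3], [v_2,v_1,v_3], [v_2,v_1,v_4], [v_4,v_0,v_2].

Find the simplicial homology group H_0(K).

K has 5 vertices, 10 edges, 5 triangles.
rank ∂_0 = 0, rank ∂_1 = 4 ⇒ b_0 = 5 − 0 − 4 = 1; all invariant factors of ∂_1 are 1 so no torsion. So H_0 = Z.

H_0 = Z.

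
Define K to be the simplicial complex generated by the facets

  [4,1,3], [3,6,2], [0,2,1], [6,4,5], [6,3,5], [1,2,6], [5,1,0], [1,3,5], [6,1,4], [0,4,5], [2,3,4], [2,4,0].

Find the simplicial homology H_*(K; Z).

H_0 = Z,  H_1 = Z/2Z,  H_2 = 0.

We work with the vertex ordering 0 < 1 < 2 < 3 < 4 < 5 < 6. The simplices of K, each written with vertices in increasing order, are:

  0-simplices (7): [0], [1], [2], [3], [4], [5], [6]
  1-simplices (18): [0,1], [0,2], [0,4], [0,5], [1,2], [1,3], [1,4], [1,5], [1,6], [2,3], [2,4], [2,6], [3,4], [3,5], [3,6], [4,5], [4,6], [5,6]
  2-simplices (12): [0,1,2], [0,1,5], [0,2,4], [0,4,5], [1,2,6], [1,3,4], [1,3,5], [1,4,6], [2,3,4], [2,3,6], [3,5,6], [4,5,6]

Hence C_0 ≅ Z^7, C_1 ≅ Z^18, C_2 ≅ Z^12.

Boundary ∂_1: C_1 → C_0 is given by ∂[p,q] = [q] − [p]. For instance
  ∂[1,4] = [4] − [1].
The 7×18 boundary matrix has rank 6 and Smith normal form diag(1,1,1,1,1,1).

The boundary map ∂_2: C_2 → C_1 maps a triangle to the signed sum of its edges. For instance
  ∂[3,5,6] = [5,6] − [3,6] + [3,5],
  ∂[2,3,6] = [3,6] − [2,6] + [2,3].
As a 18×12 matrix over Z this has rank 12, with invariant factors (1,1,1,1,1,1,1,1,1,1,1,2).

From H_k ≅ ker(∂_k) / im(∂_{k+1}) we obtain:

  H_0: rank C_0 − rank ∂_1 = 7 − 6 = 1, and the invariant factors of ∂_1 are all 1, so H_0 ≅ Z.
  H_1: rank ker ∂_1 − rank ∂_2 = (18 − 6) − 12 = 0, and ∂_2 has invariant factor 2 > 1, so H_1 ≅ Z/2Z.
  H_2: rank ker ∂_2 − rank ∂_3 = (12 − 12) − 0 = 0, and there is no ∂_3, so H_2 ≅ 0.

(K is a triangulation of the real projective plane RP^2.)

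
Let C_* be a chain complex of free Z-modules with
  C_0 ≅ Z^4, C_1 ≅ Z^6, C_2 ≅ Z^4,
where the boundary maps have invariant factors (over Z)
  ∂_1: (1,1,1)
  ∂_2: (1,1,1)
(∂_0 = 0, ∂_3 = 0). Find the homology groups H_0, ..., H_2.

H_0 = Z,  H_1 = 0,  H_2 = Z.

H_0: b_0 = 4 − 0 − 3 = 1; torsion from ∂_1 factors > 1: none. So H_0 = Z.
H_1: b_1 = 6 − 3 − 3 = 0; torsion from ∂_2 factors > 1: none. So H_1 = 0.
H_2: b_2 = 4 − 3 − 0 = 1; torsion from ∂_3 factors > 1: none. So H_2 = Z.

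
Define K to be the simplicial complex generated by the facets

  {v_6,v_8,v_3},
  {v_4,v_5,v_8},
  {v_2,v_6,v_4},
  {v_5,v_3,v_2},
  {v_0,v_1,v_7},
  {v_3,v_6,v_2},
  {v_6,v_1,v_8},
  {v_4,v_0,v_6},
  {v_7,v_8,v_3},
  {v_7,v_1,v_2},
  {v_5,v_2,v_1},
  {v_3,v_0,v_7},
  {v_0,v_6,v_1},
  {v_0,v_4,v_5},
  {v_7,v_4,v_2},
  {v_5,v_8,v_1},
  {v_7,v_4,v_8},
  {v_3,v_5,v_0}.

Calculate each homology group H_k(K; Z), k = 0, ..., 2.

H_0 ≅ Z,  H_1 ≅ Z^2,  H_2 ≅ Z.

K has 9 vertices, 27 edges, 18 triangles.
rank ∂_0 = 0, rank ∂_1 = 8 ⇒ b_0 = 9 − 0 − 8 = 1; all invariant factors of ∂_1 are 1 so no torsion. So H_0 = Z.
rank ∂_1 = 8, rank ∂_2 = 17 ⇒ b_1 = 27 − 8 − 17 = 2; all invariant factors of ∂_2 are 1 so no torsion. So H_1 = Z^2.
rank ∂_2 = 17, rank ∂_3 = 0 ⇒ b_2 = 18 − 17 − 0 = 1. So H_2 = Z.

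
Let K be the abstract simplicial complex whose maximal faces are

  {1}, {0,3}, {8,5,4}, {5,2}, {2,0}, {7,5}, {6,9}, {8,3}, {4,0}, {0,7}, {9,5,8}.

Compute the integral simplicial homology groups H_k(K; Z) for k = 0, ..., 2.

Fix the vertex order 0 < 1 < 2 < 3 < 4 < 5 < 6 < 7 < 8 < 9 and write every simplex with vertices in increasing order. Then dim K = 2 and the simplices of K are:

  0-simplices (10): [0], [1], [2], [3], [4], [5], [6], [7], [8], [9]
  1-simplices (13): [0,2], [0,3], [0,4], [0,7], [2,5], [3,8], [4,5], [4,8], [5,7], [5,8], [5,9], [6,9], [8,9]
  2-simplices (2): [4,5,8], [5,8,9]

so the chain groups are C_0 ≅ Z^10, C_1 ≅ Z^13, C_2 ≅ Z^2.

∂_1: C_1 → C_0 sends each edge [p,q] (with p < q) to q − p. For instance
  ∂[6,9] = [9] − [6].
As a 10×13 matrix over Z this has rank 8, with invariant factors (1,1,1,1,1,1,1,1).

Boundary ∂_2: C_2 → C_1 sends each 2-simplex [p,q,r] to [q,r] − [p,r] + [p,q]. For instance
  ∂[5,8,9] = [8,9] − [5,9] + [5,8],
  ∂[4,5,8] = [5,8] − [4,8] + [4,5].
The 13×2 boundary matrix has rank 2 and Smith normal form diag(1,1).

Computing H_k = (kernel of ∂_k) / (image of ∂_{k+1}):

  H_0: rank C_0 − rank ∂_1 = 10 − 8 = 2, and the invariant factors of ∂_1 are all 1, so H_0 ≅ Z^2.
  H_1: rank ker ∂_1 − rank ∂_2 = (13 − 8) − 2 = 3, and the invariant factors of ∂_2 are all 1, so H_1 ≅ Z^3.
  H_2: rank ker ∂_2 − rank ∂_3 = (2 − 2) − 0 = 0, and there is no ∂_3, so H_2 ≅ 0.

As a check, the Euler characteristic is 10 − 13 + 2 = -1, which agrees with 2 − 3 + 0 = -1.

H_0 ≅ Z^2,  H_1 ≅ Z^3,  H_2 = 0.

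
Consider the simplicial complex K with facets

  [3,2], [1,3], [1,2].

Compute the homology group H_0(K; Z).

H_0 ≅ Z.

K has 3 vertices, 3 edges.
rank ∂_0 = 0, rank ∂_1 = 2 ⇒ b_0 = 3 − 0 − 2 = 1; all invariant factors of ∂_1 are 1 so no torsion. So H_0 ≅ Z.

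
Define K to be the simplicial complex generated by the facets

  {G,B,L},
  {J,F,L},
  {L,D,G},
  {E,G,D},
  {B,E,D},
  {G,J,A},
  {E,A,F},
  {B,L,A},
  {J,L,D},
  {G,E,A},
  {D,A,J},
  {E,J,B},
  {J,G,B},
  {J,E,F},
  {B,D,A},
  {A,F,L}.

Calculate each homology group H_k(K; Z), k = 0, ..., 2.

H_0 ≅ Z,  H_1 ≅ Z^2,  H_2 ≅ Z.

We work with the vertex ordering A < B < D < E < F < G < J < L. The simplices of K, each written with vertices in increasing order, are:

  0-simplices (8): A, B, D, E, F, G, J, L
  1-simplices (24): AB, AD, AE, AF, AG, AJ, AL, BD, BE, BG, BJ, BL, DE, DG, DJ, DL, EF, EG, EJ, FJ, FL, GJ, GL, JL
  2-simplices (16): ABD, ABL, ADJ, AEF, AEG, AFL, AGJ, BDE, BEJ, BGJ, BGL, DEG, DGL, DJL, EFJ, FJL

giving chain groups C_0 ≅ Z^8, C_1 ≅ Z^24, C_2 ≅ Z^16.

The boundary map ∂_1: C_1 → C_0 sends each edge [p,q] (with p < q) to q − p.
The resulting 8×24 matrix has rank 7, and its Smith normal form has invariant factors (1,1,1,1,1,1,1).

Boundary ∂_2: C_2 → C_1 acts by ∂[p,q,r] = [q,r] − [p,r] + [p,q]. For instance
  ∂BEJ = EJ − BJ + BE,
  ∂AEF = EF − AF + AE.
This gives a 24×16 integer matrix of rank 15; reducing to Smith normal form yields diagonal entries (1,1,1,1,1,1,1,1,1,1,1,1,1,1,1).

Now H_k = ker ∂_k / im ∂_{k+1}, so:

  H_0: rank C_0 − rank ∂_1 = 8 − 7 = 1, and the invariant factors of ∂_1 are all 1, so H_0 ≅ Z.
  H_1: rank ker ∂_1 − rank ∂_2 = (24 − 7) − 15 = 2, and the invariant factors of ∂_2 are all 1, so H_1 ≅ Z^2.
  H_2: rank ker ∂_2 − rank ∂_3 = (16 − 15) − 0 = 1, and there is no ∂_3, so H_2 ≅ Z.

(K is a triangulation of the torus T^2.)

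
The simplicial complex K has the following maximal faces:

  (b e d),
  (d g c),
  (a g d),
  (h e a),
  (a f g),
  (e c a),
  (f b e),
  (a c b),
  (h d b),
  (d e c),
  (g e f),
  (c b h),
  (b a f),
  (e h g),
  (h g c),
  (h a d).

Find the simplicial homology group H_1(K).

H_1 ≅ Z^2.

Order the vertices as a < b < c < d < e < f < g < h. Listing each simplex with vertices in this order, K has dimension 2 with simplices:

  0-simplices (8): a, b, c, d, e, f, g, h
  1-simplices (24): ab, ac, ad, ae, af, ag, ah, bc, bd, be, bf, bh, cd, ce, cg, ch, de, dg, dh, ef, eg, eh, fg, gh
  2-simplices (16): abc, abf, ace, adg, adh, aeh, afg, bch, bde, bdh, bef, cde, cdg, cgh, efg, egh

Hence C_0 ≅ Z^8, C_1 ≅ Z^24, C_2 ≅ Z^16.

∂_1: C_1 → C_0 sends each edge [p,q] (with p < q) to q − p.
The resulting 8×24 matrix has rank 7, and its Smith normal form has invariant factors (1,1,1,1,1,1,1).

Boundary ∂_2: C_2 → C_1 maps a triangle to the signed sum of its edges. For instance
  ∂efg = fg − eg + ef,
  ∂abc = bc − ac + ab.
As a 24×16 matrix over Z this has rank 15, with invariant factors (1,1,1,1,1,1,1,1,1,1,1,1,1,1,1).

Now H_k = ker ∂_k / im ∂_{k+1}, so:

  H_1: rank ker ∂_1 − rank ∂_2 = (24 − 7) − 15 = 2, and the invariant factors of ∂_2 are all 1, so H_1 = Z^2.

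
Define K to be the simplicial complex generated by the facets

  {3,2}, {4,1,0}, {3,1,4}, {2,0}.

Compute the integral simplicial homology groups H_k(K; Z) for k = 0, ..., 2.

Order the vertices as 0 < 1 < 2 < 3 < 4. Listing each simplex with vertices in this order, K has dimension 2 with simplices:

  0-simplices (5): [0], [1], [2], [3], [4]
  1-simplices (7): [0,1], [0,2], [0,4], [1,3], [1,4], [2,3], [3,4]
  2-simplices (2): [0,1,4], [1,3,4]

giving chain groups C_0 ≅ Z^5, C_1 ≅ Z^7, C_2 ≅ Z^2.

Boundary ∂_1: C_1 → C_0 sends each edge [p,q] (with p < q) to q − p.
The resulting 5×7 matrix has rank 4, and its Smith normal form has invariant factors (1,1,1,1).

Boundary ∂_2: C_2 → C_1 maps a triangle to the signed sum of its edges. For instance
  ∂[1,3,4] = [3,4] − [1,4] + [1,3],
  ∂[0,1,4] = [1,4] − [0,4] + [0,1].
This gives a 7×2 integer matrix of rank 2; reducing to Smith normal form yields diagonal entries (1,1).

Now H_k = ker ∂_k / im ∂_{k+1}, so:

  H_0: rank C_0 − rank ∂_1 = 5 − 4 = 1, and the invariant factors of ∂_1 are all 1, so H_0 ≅ Z.
  H_1: rank ker ∂_1 − rank ∂_2 = (7 − 4) − 2 = 1, and the invariant factors of ∂_2 are all 1, so H_1 ≅ Z.
  H_2: rank ker ∂_2 − rank ∂_3 = (2 − 2) − 0 = 0, and there is no ∂_3, so H_2 ≅ 0.

As a check, the Euler characteristic is 5 − 7 + 2 = 0, which agrees with 1 − 1 + 0 = 0.

H_0 = Z,  H_1 = Z,  H_2 = 0.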